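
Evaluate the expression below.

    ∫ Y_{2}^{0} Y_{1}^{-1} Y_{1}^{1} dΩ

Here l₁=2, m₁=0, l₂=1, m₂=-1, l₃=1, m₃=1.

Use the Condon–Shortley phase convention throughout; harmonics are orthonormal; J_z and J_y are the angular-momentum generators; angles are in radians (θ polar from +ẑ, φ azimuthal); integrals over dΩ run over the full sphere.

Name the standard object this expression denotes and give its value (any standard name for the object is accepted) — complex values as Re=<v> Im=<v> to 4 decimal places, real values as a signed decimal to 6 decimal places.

Gaunt coefficient, +0.126157

This is a Gaunt coefficient — the integral of a triple product of spherical harmonics over the sphere.
Rules hold: Σm=0, L=4 even, 1≤1≤3.
N = 5·3·3 = 45
Δ = 2!·2!·0!/5! = 1/30
Racah Σ t=1..1: t=1:−1/1 = -1/1
⇒ 3j(2 1 1; 0 0 0)² = 2/15, sgn +1
Racah Σ t=0..0: t=0:+1/4 = 1/4
⇒ 3j(2 1 1; 0 -1 1)² = 1/30, sgn +1
4πI² = N·(3j₀)²·(3jₘ)² = 1/5
I = +1·√(0.2/4π) = 0.12615663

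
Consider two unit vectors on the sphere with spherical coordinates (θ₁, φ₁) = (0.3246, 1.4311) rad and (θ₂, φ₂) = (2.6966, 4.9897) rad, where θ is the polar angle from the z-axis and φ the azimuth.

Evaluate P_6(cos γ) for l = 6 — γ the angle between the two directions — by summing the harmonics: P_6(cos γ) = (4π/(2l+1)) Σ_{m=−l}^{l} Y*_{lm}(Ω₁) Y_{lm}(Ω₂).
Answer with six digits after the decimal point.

0.637439

Summing Y*_{l m}(θ₁,φ₁)·Y_{l m}(θ₂,φ₂) over m ∈ [−6, 6]; prefactor 4π/(2·6+1) = 0.966644:
  m=-6: Y*=-0.00034 + 0.00038j  Y=0.00029 + 0.00306j  product -0.00000 - 0.00000j
  m=-5: Y*=0.00337 + 0.00401j  Y=-0.02194 - 0.00409j  product -0.00006 - 0.00010j
  m=-4: Y*=0.02780 - 0.01738j  Y=0.04343 - 0.08732j  product -0.00031 - 0.00318j
  m=-3: Y*=-0.05608 - 0.12589j  Y=0.20667 + 0.18828j  product 0.01211 - 0.03658j
  m=-2: Y*=-0.36490 + 0.10469j  Y=-0.42268 + 0.26184j  product 0.12682 - 0.13980j
  m=-1: Y*=0.08114 + 0.57708j  Y=-0.10791 - 0.37911j  product 0.21002 - 0.09304j
  m=+0: Y*=0.16397 + 0.00000j  Y=-0.23015 + 0.00000j  product -0.03774 + 0.00000j
  m=+1: Y*=-0.08114 + 0.57708j  Y=0.10791 - 0.37911j  product 0.21002 + 0.09304j
  m=+2: Y*=-0.36490 - 0.10469j  Y=-0.42268 - 0.26184j  product 0.12682 + 0.13980j
  m=+3: Y*=0.05608 - 0.12589j  Y=-0.20667 + 0.18828j  product 0.01211 + 0.03658j
  m=+4: Y*=0.02780 + 0.01738j  Y=0.04343 + 0.08732j  product -0.00031 + 0.00318j
  m=+5: Y*=-0.00337 + 0.00401j  Y=0.02194 - 0.00409j  product -0.00006 + 0.00010j
  m=+6: Y*=-0.00034 - 0.00038j  Y=0.00029 - 0.00306j  product -0.00000 + 0.00000j
Σ over m = 0.65944 - 0.00000j; ×(4π/13) → 0.63744 - 0.00000j. Real part: 0.637439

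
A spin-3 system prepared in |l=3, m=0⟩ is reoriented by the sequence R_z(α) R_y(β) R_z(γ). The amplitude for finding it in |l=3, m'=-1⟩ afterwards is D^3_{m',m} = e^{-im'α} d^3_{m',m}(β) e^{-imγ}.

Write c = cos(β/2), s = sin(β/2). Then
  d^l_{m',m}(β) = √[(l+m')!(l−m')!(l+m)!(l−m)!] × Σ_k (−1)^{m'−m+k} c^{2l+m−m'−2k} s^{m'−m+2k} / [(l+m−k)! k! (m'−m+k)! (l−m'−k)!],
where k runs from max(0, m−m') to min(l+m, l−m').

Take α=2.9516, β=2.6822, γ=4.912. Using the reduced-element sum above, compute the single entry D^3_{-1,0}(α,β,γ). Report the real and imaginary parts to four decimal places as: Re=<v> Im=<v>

Re=-0.5688 Im=0.1094

D^3_{-1,0}(2.9516,2.6822,4.9120) = e^{-i·-1·2.9516}·d^3_{-1,0}(2.6822)·e^{-i·0·4.9120}. Compute d first:
With c≡cos(β/2)=0.227682 and s≡sin(β/2)=0.973736, N=[2·24·6·6]^{1/2}=41.569219
k: max(0,(0)−(-1))=1 … min(3+(0),3−(-1))=3
  k=1: (−1)^0·41.5692/(12)·0.2277^5·0.9737^1 = +0.002064
  k=2: (−1)^1·41.5692/(4)·0.2277^3·0.9737^3 = -0.113245
  k=3: (−1)^2·41.5692/(12)·0.2277^1·0.9737^5 = +0.690437
d^3_{-1,0}(2.6822) = +0.002064 -0.113245 +0.690437 = +0.579256
Attach z-rotation phases: D = e^{-i(-1)(2.9516)}·(+0.579256)·e^{-i(0)(4.9120)} = -0.568832+0.109393i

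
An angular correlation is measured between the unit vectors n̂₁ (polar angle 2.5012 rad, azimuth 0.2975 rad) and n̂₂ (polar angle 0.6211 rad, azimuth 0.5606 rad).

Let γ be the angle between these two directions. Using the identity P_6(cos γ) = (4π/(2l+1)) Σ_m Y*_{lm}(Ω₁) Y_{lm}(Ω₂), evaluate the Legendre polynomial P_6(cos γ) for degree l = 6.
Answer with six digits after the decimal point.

Addition theorem: P_6(cos γ) = (4π/13) Σ_m Y*_{lm}(Ω₁) Y_{lm}(Ω₂), m = −6…6:
  term(m=-6) = -0.000003-0.000412i   from Y*(Ω₁)=-0.004673+0.021481i, Y(Ω₂)=-0.018300+0.004131i
  term(m=-5) = -0.002344+0.008981i   from Y*(Ω₁)=-0.008503-0.101843i, Y(Ω₂)=-0.085664-0.030167i
  term(m=-4) = +0.035132-0.061588i   from Y*(Ω₁)=+0.102640+0.256385i, Y(Ω₂)=-0.159755-0.200983i
  term(m=-3) = -0.142644+0.143762i   from Y*(Ω₁)=-0.284748-0.353352i, Y(Ω₂)=-0.049436-0.443527i
  term(m=-2) = +0.120143-0.069782i   from Y*(Ω₁)=+0.295569+0.200047i, Y(Ω₂)=+0.169186-0.350603i
  term(m=-1) = -0.009770+0.002631i   from Y*(Ω₁)=+0.121988+0.037401i, Y(Ω₂)=-0.067162+0.042163i
  term(m=+0) = +0.166117+0.000000i   from Y*(Ω₁)=-0.401145-0.000000i, Y(Ω₂)=-0.414108+0.000000i
  term(m=+1) = -0.009770-0.002631i   from Y*(Ω₁)=-0.121988+0.037401i, Y(Ω₂)=+0.067162+0.042163i
  term(m=+2) = +0.120143+0.069782i   from Y*(Ω₁)=+0.295569-0.200047i, Y(Ω₂)=+0.169186+0.350603i
  term(m=+3) = -0.142644-0.143762i   from Y*(Ω₁)=+0.284748-0.353352i, Y(Ω₂)=+0.049436-0.443527i
  term(m=+4) = +0.035132+0.061588i   from Y*(Ω₁)=+0.102640-0.256385i, Y(Ω₂)=-0.159755+0.200983i
  term(m=+5) = -0.002344-0.008981i   from Y*(Ω₁)=+0.008503-0.101843i, Y(Ω₂)=+0.085664-0.030167i
  term(m=+6) = -0.000003+0.000412i   from Y*(Ω₁)=-0.004673-0.021481i, Y(Ω₂)=-0.018300-0.004131i
Σ over m = +0.167145-0.000000i; ×(4π/13) → +0.161569-0.000000i. Real part: 0.161569

0.161569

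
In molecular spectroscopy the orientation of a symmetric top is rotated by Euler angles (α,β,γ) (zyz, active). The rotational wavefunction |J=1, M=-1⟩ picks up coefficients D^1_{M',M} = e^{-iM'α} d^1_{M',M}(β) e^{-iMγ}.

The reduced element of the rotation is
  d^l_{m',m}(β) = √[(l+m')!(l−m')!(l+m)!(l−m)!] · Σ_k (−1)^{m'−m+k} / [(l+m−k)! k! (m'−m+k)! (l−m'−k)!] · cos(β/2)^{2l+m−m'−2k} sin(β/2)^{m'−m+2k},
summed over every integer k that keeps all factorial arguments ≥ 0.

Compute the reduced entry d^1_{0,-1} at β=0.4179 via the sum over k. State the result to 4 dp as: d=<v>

d=-0.2870

d^1_{0,-1}(β=0.4179) via the finite sum:
Half-angle: c=0.978249, s=0.207433. N=√(1·1·1·2)=1.414214
The bounds max(0,m−m')=0 and min(l+m,l−m')=0 give 1 term
  k=0: (−1)^1·1.4142/(1)·0.9782^1·0.2074^1 = -0.286974
d^1_{0,-1}(0.4179) = -0.286974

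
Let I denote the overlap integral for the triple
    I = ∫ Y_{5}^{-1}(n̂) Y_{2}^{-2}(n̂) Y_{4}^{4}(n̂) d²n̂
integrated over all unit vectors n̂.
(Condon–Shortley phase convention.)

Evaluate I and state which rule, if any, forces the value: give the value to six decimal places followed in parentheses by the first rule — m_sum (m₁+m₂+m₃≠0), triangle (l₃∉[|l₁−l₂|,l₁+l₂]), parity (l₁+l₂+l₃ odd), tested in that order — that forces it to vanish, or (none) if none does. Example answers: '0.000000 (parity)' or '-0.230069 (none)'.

0.000000 (m_sum)

-1 − 2 + 4 = 1 ≠ 0: azimuthal integral kills it; I = 0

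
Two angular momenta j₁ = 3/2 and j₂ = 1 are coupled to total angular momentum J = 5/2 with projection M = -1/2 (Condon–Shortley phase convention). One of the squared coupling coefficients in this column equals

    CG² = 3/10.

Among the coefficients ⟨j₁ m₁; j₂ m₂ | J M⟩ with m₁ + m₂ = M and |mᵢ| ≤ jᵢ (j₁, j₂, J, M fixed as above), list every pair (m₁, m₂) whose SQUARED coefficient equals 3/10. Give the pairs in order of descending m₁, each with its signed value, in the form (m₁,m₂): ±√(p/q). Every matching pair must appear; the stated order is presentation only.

(1/2,-1): +√(3/10)

Admissible pairs with m₁+m₂ = M = -1/2: (-3/2,1), (-1/2,0), (1/2,-1)
  (m₁,m₂)=(1/2,-1): CG² = 3/10, CG = +√(3/10)   ← matches the target
  (m₁,m₂)=(-1/2,0): CG² = 3/5, CG = +√(3/5)
  (m₁,m₂)=(-3/2,1): CG² = 1/10, CG = +√(1/10)
Pairs with CG² = 3/10: (1/2,-1): +√(3/10)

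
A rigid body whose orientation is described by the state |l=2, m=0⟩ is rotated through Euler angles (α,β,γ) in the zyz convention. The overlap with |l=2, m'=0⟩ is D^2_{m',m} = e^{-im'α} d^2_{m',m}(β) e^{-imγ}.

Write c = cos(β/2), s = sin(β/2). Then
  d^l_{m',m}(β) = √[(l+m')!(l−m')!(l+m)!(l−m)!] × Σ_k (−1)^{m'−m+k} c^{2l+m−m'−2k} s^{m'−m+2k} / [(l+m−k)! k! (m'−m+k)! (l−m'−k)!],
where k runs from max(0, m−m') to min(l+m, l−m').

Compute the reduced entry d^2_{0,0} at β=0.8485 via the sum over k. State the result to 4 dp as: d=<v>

d=0.1556

d^2_{0,0}(β=0.8485) via the finite sum:
With c≡cos(β/2)=0.911348 and s≡sin(β/2)=0.411637, N=[2·2·2·2]^{1/2}=4.000000
The bounds max(0,m−m')=0 and min(l+m,l−m')=2 give 3 terms
  k=0: (−1)^0·4.0000/(4)·0.9113^4·0.4116^0 = +0.689821
  k=1: (−1)^1·4.0000/(1)·0.9113^2·0.4116^2 = -0.562934
  k=2: (−1)^2·4.0000/(4)·0.9113^0·0.4116^4 = +0.028712
d^2_{0,0}(0.8485) = +0.689821 -0.562934 +0.028712 = +0.155598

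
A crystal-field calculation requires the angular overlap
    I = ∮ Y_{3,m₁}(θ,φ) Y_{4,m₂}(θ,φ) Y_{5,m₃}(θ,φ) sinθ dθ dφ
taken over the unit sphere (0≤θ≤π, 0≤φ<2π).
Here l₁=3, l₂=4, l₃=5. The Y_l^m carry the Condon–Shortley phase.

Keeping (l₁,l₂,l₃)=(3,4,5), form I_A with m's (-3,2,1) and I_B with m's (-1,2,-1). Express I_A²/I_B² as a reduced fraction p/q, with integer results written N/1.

Same 3,4,5: normalisation and zero-m 3j drop out of the ratio.
A: Δ: 2! 4! 6! / 13! → 1/180180; sum: t=2:+1/2304 = 1/2304; 3j²(3 4 5; -3 2 1) = Δ·Π!·Σ² = 75/4004  (sign +1)
B: Δ: 2! 4! 6! / 13! → 1/180180; sum: t=0:+1/34560 t=1:−1/720 t=2:+1/384 = 43/34560; 3j²(3 4 5; -1 2 -1) = Δ·Π!·Σ² = 1849/180180  (sign +1)
I_A²/I_B² = (75/4004)/(1849/180180) = 3375/1849

3375/1849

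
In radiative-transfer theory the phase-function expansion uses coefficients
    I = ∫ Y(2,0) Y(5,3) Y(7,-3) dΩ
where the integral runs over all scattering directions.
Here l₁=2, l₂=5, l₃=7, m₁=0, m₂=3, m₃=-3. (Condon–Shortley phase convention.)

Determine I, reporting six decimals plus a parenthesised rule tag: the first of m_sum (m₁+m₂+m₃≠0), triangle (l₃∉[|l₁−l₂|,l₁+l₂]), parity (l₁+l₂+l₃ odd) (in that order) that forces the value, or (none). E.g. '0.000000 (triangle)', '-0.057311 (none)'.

-0.186208 (none)

Rules hold: Σm=0, L=14 even, 3≤7≤7.
N = 5·11·15 = 825
Δ = 0!·4!·10!/15! = 1/15015
Racah Σ t=0..0: t=0:+1/57600 = 1/57600
⇒ 3j(2 5 7; 0 0 0)² = 21/715, sgn -1
Racah Σ t=0..0: t=0:+1/322560 = 1/322560
⇒ 3j(2 5 7; 0 3 -3)² = 18/1001, sgn +1
4πI² = N·(3j₀)²·(3jₘ)² = 810/1859
I = -1·√(0.435718/4π) = -0.18620781
No selection rule forces the value: the integral is nonzero (none).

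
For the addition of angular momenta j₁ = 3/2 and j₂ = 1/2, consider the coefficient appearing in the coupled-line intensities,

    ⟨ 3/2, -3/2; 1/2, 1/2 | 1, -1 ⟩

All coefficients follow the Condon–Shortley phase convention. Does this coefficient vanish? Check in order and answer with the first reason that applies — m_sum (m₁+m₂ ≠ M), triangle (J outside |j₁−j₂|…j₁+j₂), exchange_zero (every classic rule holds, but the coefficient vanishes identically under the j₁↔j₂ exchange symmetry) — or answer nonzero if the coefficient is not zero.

m-sum: m₁+m₂ = -3/2+1/2 = -1, M = -1  ✓
triangle: |j₁−j₂| = 1 ≤ J = 1 ≤ j₁+j₂ = 2  ✓
exchange: j₁≠j₂ or m₁≠m₂ — the exchange symmetry imposes no constraint here
value check: CG = −√(3/4) = -0.866025 ≠ 0

nonzero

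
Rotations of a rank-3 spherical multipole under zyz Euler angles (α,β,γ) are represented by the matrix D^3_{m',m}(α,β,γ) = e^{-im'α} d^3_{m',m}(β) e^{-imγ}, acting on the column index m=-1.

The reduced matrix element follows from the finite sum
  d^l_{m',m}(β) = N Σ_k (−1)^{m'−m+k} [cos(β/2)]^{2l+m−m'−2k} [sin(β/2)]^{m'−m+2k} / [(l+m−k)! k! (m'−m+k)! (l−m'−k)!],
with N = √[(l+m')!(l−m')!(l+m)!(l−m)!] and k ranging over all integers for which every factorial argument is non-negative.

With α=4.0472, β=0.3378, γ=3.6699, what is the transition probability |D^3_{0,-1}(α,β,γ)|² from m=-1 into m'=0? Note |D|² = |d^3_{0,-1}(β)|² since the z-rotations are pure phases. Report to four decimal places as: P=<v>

Split into d^3_{0,-1}(β=0.3378) × two z-phases.
c=cos(0.337800/2)=0.985770, s=sin(0.337800/2)=0.168098; N=√[6·6·2·24]=41.569219
Admissible k: 0..2 (factorial args all ≥0)
  k=0: (−1)^1·41.5692/(12)·0.9858^5·0.1681^1 = -0.542041
  k=1: (−1)^2·41.5692/(4)·0.9858^3·0.1681^3 = +0.047285
  k=2: (−1)^3·41.5692/(12)·0.9858^1·0.1681^5 = -0.000458
d^3_{0,-1}(0.3378) = -0.542041 +0.047285 -0.000458 = -0.495214
|D^3_{0,-1}|² = |d^3_{0,-1}(β)|² = (-0.495214)² = 0.245237 (the z-rotation phases have unit modulus)

P=0.2452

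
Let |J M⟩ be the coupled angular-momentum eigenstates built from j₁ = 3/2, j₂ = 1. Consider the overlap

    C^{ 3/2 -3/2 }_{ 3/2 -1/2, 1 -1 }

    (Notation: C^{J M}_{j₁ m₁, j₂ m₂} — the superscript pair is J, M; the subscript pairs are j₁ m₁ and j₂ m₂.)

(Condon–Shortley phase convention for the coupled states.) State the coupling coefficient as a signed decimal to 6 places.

+0.632456

√[4·1!2!1!/5! · 1!2!0!2!0!3!] = √(8/5)
  +(−1)^0/∏(0,1,2,0,0,1)! = 1/2  (running 1/2)
⟨..|..⟩ = √(8/5)·(1/2) = +0.632456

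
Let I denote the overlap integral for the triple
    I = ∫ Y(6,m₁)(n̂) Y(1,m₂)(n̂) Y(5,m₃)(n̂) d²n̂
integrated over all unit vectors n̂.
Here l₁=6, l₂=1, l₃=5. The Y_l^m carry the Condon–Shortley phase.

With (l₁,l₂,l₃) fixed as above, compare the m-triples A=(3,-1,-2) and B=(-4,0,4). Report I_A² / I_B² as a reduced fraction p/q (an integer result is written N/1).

9/5

l's match ⇒ only the (l;m) 3-j factors differ between A and B.
A: triangle coeff Δ(6,1,5) = 1/858; Σ_t [0,0]: t=0:+1/60480 = 1/60480; (3j)²=6/143 [(6 1 5; 3 -1 -2)], sign=-1
B: triangle coeff Δ(6,1,5) = 1/858; Σ_t [1,1]: t=1:−1/362880 = -1/362880; (3j)²=10/429 [(6 1 5; -4 0 4)], sign=+1
I_A²/I_B² = (6/143)/(10/429) = 9/5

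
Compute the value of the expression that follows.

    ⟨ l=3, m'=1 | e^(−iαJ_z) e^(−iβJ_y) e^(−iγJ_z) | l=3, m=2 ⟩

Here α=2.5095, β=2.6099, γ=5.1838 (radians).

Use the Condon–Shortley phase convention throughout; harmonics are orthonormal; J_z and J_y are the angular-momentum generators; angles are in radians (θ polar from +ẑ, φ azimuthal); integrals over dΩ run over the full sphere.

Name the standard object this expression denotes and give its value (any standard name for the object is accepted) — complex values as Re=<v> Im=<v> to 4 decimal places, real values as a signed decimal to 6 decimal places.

Wigner D-matrix element, Re=-0.0945 Im=0.0303

This is a Wigner D-matrix element — the rotation-matrix element ⟨l m'| R(α,β,γ) |l m⟩ in the angular-momentum basis.
Split into d^3_{1,2}(β=2.6099) × two z-phases.
Half-angle: c=0.262726, s=0.964870. N=√(24·2·120·1)=75.894664
Admissible k: 1..2 (factorial args all ≥0)
  k=1: (−1)^0·75.8947/(24)·0.2627^5·0.9649^1 = +0.003819
  k=2: (−1)^1·75.8947/(12)·0.2627^3·0.9649^3 = -0.103026
d^3_{1,2}(2.6099) = +0.003819 -0.103026 = -0.099207
Phases: e^{-i·(1)·2.5095}=-0.806793-0.590834i, e^{-i·(2)·5.1838}=-0.587507+0.809219i ⇒ D=-0.094456+0.030333i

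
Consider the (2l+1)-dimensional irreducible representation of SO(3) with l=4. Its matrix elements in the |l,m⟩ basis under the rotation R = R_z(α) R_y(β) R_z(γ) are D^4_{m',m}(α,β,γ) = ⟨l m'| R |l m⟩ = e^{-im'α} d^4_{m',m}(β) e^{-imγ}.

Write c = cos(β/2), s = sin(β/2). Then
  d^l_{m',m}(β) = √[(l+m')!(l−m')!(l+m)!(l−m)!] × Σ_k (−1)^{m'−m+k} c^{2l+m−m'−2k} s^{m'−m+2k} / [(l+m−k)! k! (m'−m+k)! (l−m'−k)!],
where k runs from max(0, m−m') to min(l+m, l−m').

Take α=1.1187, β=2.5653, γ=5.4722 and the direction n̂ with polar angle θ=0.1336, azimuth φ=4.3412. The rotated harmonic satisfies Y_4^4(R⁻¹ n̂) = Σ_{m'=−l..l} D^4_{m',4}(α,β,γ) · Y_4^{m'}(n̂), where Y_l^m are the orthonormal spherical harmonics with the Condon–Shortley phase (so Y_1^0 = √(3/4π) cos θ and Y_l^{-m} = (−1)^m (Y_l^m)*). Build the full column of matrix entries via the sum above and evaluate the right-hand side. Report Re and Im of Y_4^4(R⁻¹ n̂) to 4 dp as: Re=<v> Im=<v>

Need the full column D^4_{m',4} for m'=−4..4 at α=1.1187, β=2.5653, γ=5.4722.
cos(β/2)=0.284175, sin(β/2)=0.958772
d^4_{-4,4}: single k=8 term ⇒ +0.714042;  D = +0.096273+0.707522i
d^4_{-3,4}: single k=7 term ⇒ +0.598604;  D = +0.568806+0.186513i
d^4_{-2,4}: single k=6 term ⇒ +0.331929;  D = +0.230818-0.238537i
d^4_{-1,4}: single k=5 term ⇒ +0.139133;  D = -0.047676-0.130710i
d^4_{0,4}: single k=4 term ⇒ +0.046106;  D = -0.045865-0.004711i
d^4_{1,4}: single k=3 term ⇒ +0.012223;  D = -0.006435+0.010392i
d^4_{2,4}: single k=2 term ⇒ +0.002562;  D = +0.001370+0.002165i
d^4_{3,4}: single k=1 term ⇒ +0.000406;  D = +0.000403-0.000045i
d^4_{4,4}: single k=0 term ⇒ +0.000043;  D = +0.000014-0.000040i
Y_4^{m'}(θ=0.1336,φ=4.3412) and Σ D·Y over m':
  (+0.0963+0.7075i)·(+0.0000+0.0001i)  (+0.5688+0.1865i)·(+0.0026-0.0013i)  (+0.2308-0.2385i)·(-0.0257-0.0236i)  (-0.0477-0.1307i)·(-0.0878+0.2256i)  (-0.0459-0.0047i)·(+0.7724+0.0000i)  (-0.0064+0.0104i)·(+0.0878+0.2256i)  (+0.0014+0.0022i)·(-0.0257+0.0236i)  (+0.0004-0.0000i)·(-0.0026-0.0013i)  (+0.0000-0.0000i)·(+0.0000-0.0001i)
Y_4^4(R⁻¹ n̂) = -0.014665-0.003015i

Re=-0.0147 Im=-0.0030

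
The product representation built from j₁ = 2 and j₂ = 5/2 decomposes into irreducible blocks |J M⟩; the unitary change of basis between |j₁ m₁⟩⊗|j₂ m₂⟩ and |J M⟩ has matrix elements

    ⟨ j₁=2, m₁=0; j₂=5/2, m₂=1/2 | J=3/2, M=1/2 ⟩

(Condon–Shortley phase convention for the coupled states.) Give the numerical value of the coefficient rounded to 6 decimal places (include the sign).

triangle: 3!*1!*2!/7! = 12/5040
(j±m)!: 2!*2!*3!*2!*2!*1! = 96
prefactor² = (2J+1)*Δ*N² = 32/35
  k=1: −1/(1!*2!*1!*2!*0!*0!) = -1/4
  k=2: +1/(2!*1!*0!*1!*1!*1!) = 1/2
Σ = 1/4  ⇒  CG² = 32/35*(1/4)² = 2/35
CG = +√(2/35) = +0.239046

+0.239046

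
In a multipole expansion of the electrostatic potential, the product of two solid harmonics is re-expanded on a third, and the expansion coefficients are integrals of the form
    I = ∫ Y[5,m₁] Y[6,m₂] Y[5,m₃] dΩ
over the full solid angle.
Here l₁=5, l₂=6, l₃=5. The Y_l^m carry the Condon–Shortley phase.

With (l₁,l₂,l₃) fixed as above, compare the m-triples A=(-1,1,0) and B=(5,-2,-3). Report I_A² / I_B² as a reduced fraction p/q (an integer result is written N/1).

Same 5,6,5: normalisation and zero-m 3j drop out of the ratio.
A: Δ: 6! 4! 6! / 17! → 1/28588560; sum: t=2:+1/138240 t=3:−1/10368 t=4:+1/6912 t=5:−1/34560 t=6:+1/2073600 = 7/259200; 3j²(5 6 5; -1 1 0) = Δ·Π!·Σ² = 28/7293  (sign -1)
B: Δ: 6! 4! 6! / 17! → 1/28588560; sum: t=0:+1/829440 = 1/829440; 3j²(5 6 5; 5 -2 -3) = Δ·Π!·Σ² = 35/2431  (sign +1)
I_A²/I_B² = (28/7293)/(35/2431) = 4/15

4/15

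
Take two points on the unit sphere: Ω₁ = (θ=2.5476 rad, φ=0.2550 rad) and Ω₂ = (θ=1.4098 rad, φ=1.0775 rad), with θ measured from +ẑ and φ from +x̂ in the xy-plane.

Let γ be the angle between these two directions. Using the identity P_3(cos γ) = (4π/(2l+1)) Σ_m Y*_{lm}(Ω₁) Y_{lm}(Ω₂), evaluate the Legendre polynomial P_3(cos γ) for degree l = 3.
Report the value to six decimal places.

-0.328658

Expand P_3 via completeness: Σ_{m} conj(Y_{3,m}) at Ω₁ times Y_{3,m} at Ω₂ —
  m=-3: (0.05276 + 0.05065j) × (-0.39959 + 0.03643j) = -0.02293 - 0.01832j  (running Σ = -0.02293 - 0.01832j)
  m=-2: (-0.23153 - 0.12951j) × (-0.08803 - 0.13314j) = 0.00314 + 0.04223j  (running Σ = -0.01979 + 0.02391j)
  m=-1: (0.42598 + 0.11104j) × (-0.13165 + 0.24487j) = -0.08327 + 0.08969j  (running Σ = -0.10306 + 0.11360j)
  m=0: (-0.13416 + 0.00000j) × (-0.17178 + 0.00000j) = 0.02305 + 0.00000j  (running Σ = -0.08002 + 0.11360j)
  m=1: (-0.42598 + 0.11104j) × (0.13165 + 0.24487j) = -0.08327 - 0.08969j  (running Σ = -0.16329 + 0.02391j)
  m=2: (-0.23153 + 0.12951j) × (-0.08803 + 0.13314j) = 0.00314 - 0.04223j  (running Σ = -0.16015 - 0.01832j)
  m=3: (-0.05276 + 0.05065j) × (0.39959 + 0.03643j) = -0.02293 + 0.01832j  (running Σ = -0.18308 + 0.00000j)
Accumulated sum -0.18308 + 0.00000j; after 4π/(2l+1) scaling, -0.32866 + 0.00000j ⇒ P_3 = -0.328658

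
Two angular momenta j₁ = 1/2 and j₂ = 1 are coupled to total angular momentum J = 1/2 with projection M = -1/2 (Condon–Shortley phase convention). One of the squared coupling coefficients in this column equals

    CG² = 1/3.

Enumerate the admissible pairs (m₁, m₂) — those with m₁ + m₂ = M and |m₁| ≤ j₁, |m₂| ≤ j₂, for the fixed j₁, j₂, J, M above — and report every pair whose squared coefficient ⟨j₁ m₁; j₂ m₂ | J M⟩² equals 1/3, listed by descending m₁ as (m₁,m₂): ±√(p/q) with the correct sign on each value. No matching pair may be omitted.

Admissible pairs with m₁+m₂ = M = -1/2: (-1/2,0), (1/2,-1)
  (m₁,m₂)=(1/2,-1): CG² = 2/3, CG = +√(2/3)
  (m₁,m₂)=(-1/2,0): CG² = 1/3, CG = −√(1/3)   ← matches the target
Pairs with CG² = 1/3: (-1/2,0): −√(1/3)

(-1/2,0): −√(1/3)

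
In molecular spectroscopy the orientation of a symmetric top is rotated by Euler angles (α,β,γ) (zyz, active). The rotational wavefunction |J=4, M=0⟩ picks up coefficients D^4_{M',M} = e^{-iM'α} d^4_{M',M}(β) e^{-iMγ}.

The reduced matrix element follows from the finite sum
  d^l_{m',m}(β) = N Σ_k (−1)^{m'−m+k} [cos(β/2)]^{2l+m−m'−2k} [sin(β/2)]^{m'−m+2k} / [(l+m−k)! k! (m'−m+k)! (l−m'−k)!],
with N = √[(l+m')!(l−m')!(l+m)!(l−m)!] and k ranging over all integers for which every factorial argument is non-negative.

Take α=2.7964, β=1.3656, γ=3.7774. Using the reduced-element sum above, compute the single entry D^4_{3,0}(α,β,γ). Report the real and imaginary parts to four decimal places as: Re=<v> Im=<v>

D^4_{3,0}(2.7964,1.3656,3.7774) = e^{-i·3·2.7964}·d^4_{3,0}(1.3656)·e^{-i·0·3.7774}. Compute d first:
c=cos(1.365600/2)=0.775809, s=sin(1.365600/2)=0.630968; N=√[5040·1·24·24]=1703.830978
The bounds max(0,m−m')=0 and min(l+m,l−m')=1 give 2 terms
  k=0: (−1)^3·1703.8310/(144)·0.7758^5·0.6310^3 = -0.835333
  k=1: (−1)^4·1703.8310/(144)·0.7758^3·0.6310^5 = +0.552541
d^4_{3,0}(1.3656) = -0.835333 +0.552541 = -0.282792
Phases: e^{-i·(3)·2.7964}=-0.510029-0.860157i, e^{-i·(0)·3.7774}=+1.000000+0.000000i ⇒ D=+0.144232+0.243246i

Re=0.1442 Im=0.2432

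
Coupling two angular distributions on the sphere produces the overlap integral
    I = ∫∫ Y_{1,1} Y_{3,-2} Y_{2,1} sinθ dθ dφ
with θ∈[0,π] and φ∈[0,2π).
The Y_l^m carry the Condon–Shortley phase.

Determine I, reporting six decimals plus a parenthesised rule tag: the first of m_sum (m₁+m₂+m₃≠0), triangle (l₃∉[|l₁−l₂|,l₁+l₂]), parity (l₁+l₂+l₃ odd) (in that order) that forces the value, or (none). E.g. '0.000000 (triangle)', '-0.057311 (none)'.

Checks pass: Σm=0; 6 even; l₃=2∈[2,4].
(2·1+1)(2·3+1)(2·2+1) = 105
Δ: 2! 0! 4! / 7! → 1/105
sum: t=1:−1/4 = -1/4
3j²(1 3 2; 0 0 0) = Δ·Π!·Σ² = 3/35  (sign -1)
sum: t=0:+1/12 = 1/12
3j²(1 3 2; 1 -2 1) = Δ·Π!·Σ² = 2/21  (sign -1)
combine: 4πI² = 105·3/35·2/21 = 6/7
take √, sign +1: I = 0.26116903
No selection rule forces the value: the integral is nonzero (none).

0.261169 (none)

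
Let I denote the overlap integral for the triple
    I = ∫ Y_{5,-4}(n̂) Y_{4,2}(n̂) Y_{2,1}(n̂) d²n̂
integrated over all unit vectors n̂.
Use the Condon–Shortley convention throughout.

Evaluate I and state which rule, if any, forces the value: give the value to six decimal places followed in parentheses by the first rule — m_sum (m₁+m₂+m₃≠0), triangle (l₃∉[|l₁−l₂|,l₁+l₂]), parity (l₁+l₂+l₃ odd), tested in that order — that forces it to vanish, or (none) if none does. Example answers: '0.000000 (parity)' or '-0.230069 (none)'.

m-sum = -4 + 2 + 1 = -1 ≠ 0 ⇒ I = 0

0.000000 (m_sum)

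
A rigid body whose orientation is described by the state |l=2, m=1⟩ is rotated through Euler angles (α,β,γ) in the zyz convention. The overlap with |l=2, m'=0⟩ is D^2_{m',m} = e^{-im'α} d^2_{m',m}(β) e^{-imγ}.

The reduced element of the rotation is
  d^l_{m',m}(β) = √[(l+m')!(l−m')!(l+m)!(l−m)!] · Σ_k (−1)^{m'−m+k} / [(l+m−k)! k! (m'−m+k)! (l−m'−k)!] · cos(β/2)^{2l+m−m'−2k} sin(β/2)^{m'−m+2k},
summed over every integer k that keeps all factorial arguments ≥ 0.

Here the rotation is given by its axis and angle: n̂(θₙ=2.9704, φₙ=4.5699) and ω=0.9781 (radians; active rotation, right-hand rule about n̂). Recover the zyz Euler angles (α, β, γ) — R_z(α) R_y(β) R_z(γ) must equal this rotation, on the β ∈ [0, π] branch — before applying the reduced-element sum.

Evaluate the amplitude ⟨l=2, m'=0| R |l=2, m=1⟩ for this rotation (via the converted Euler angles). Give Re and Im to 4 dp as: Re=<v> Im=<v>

Re=-0.1818 Im=-0.0644

Axis–angle → zyz. n̂ = (sinθₙcosφₙ, sinθₙsinφₙ, cosθₙ) = (-0.024192, -0.168631, -0.985382), ω = 0.9781.
R = I cosω + sinω [n̂]ₓ + (1−cosω) n̂n̂ᵀ gives
  R = [+0.558858, +0.819114, -0.129347; -0.815512, +0.571151, +0.093412; +0.150391, +0.053280, +0.987190]
β = atan2(√(R₁₃²+R₂₃²), R₃₃) = 0.160235; α = atan2(R₂₃, R₁₃) mod 2π = 2.516135; γ = atan2(R₃₂, −R₃₁) mod 2π = 2.801113
First d^2_{0,1}(β=0.1602), then the phase factors e^{-i(0)α} and e^{-i(1)γ}:
With c≡cos(β/2)=0.996792 and s≡sin(β/2)=0.080032, N=[2·2·6·1]^{1/2}=4.898979
Admissible k: 1..2 (factorial args all ≥0)
  k=1: (−1)^0·4.8990/(2)·0.9968^3·0.0800^1 = +0.194157
  k=2: (−1)^1·4.8990/(2)·0.9968^1·0.0800^3 = -0.001252
d^2_{0,1}(0.1602) = +0.194157 -0.001252 = +0.192905
Attach z-rotation phases: D = e^{-i(0)(2.5161)}·(+0.192905)·e^{-i(1)(2.8011)} = -0.181832-0.064419i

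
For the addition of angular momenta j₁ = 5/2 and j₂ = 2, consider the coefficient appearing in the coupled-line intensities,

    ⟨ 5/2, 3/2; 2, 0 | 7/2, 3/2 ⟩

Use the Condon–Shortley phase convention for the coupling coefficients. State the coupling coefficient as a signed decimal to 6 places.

triangle: 1!×4!×3!/9! = 144/362880
(j±m)!: 4!×1!×2!×2!×5!×2! = 23040
prefactor² = (2J+1)×Δ×N² = 512/7
  k=0: +1/(0!×1!×1!×2!×3!×1!) = 1/12
  k=1: −1/(1!×0!×0!×1!×4!×2!) = -1/48
Σ = 1/16  ⇒  CG² = 512/7×(1/16)² = 2/7
CG = +√(2/7) = +0.534522

+0.534522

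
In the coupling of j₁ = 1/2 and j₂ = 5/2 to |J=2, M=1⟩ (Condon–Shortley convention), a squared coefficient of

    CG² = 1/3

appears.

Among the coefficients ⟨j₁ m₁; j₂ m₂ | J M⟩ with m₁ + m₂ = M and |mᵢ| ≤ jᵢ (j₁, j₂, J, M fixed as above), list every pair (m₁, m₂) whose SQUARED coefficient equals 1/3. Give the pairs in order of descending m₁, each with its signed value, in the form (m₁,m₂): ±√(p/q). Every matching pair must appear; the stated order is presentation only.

Admissible pairs with m₁+m₂ = M = 1: (-1/2,3/2), (1/2,1/2)
  (m₁,m₂)=(1/2,1/2): CG² = 1/3, CG = +√(1/3)   ← matches the target
  (m₁,m₂)=(-1/2,3/2): CG² = 2/3, CG = −√(2/3)
Pairs with CG² = 1/3: (1/2,1/2): +√(1/3)

(1/2,1/2): +√(1/3)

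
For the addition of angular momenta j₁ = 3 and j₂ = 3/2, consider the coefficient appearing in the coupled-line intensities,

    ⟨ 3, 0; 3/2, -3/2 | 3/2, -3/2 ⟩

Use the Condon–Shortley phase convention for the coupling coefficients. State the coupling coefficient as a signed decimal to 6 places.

triangle: 3!·3!·0!/7! = 36/5040
(j±m)!: 3!·3!·0!·3!·0!·3! = 1296
prefactor² = (2J+1)·Δ·N² = 1296/35
  k=0: +1/(0!·3!·3!·0!·0!·0!) = 1/36
Σ = 1/36  ⇒  CG² = 1296/35·(1/36)² = 1/35
CG = +√(1/35) = +0.169031

+√(1/35) = +0.169031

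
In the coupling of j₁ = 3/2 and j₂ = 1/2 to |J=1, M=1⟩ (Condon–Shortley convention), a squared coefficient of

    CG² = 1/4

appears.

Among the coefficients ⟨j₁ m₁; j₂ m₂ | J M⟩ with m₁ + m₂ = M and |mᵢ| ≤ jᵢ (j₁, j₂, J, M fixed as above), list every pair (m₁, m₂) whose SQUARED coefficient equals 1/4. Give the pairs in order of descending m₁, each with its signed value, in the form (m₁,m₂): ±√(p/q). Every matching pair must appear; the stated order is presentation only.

(1/2,1/2): −√(1/4)

Admissible pairs with m₁+m₂ = M = 1: (1/2,1/2), (3/2,-1/2)
  (m₁,m₂)=(3/2,-1/2): CG² = 3/4, CG = +√(3/4)
  (m₁,m₂)=(1/2,1/2): CG² = 1/4, CG = −√(1/4)   ← matches the target
Pairs with CG² = 1/4: (1/2,1/2): −√(1/4)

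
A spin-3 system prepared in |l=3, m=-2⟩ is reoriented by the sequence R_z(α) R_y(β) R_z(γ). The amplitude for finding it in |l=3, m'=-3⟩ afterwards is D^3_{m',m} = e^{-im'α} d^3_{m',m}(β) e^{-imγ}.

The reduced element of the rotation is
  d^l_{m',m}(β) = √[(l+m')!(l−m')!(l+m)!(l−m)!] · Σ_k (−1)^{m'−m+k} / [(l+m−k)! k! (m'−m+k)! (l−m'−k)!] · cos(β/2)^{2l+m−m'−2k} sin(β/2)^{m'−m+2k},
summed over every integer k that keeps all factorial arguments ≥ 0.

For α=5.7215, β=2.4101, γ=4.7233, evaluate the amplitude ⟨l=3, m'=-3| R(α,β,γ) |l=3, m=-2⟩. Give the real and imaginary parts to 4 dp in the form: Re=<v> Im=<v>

D^3_{-3,-2}(5.7215,2.4101,4.7233) = e^{-i·-3·5.7215}·d^3_{-3,-2}(2.4101)·e^{-i·-2·4.7233}. Compute d first:
With c≡cos(β/2)=0.357646 and s≡sin(β/2)=0.933857, N=[1·720·1·120]^{1/2}=293.938769
k∈{1} keeps every argument non-negative
  k=1: (−1)^0·293.9388/(120)·0.3576^5·0.9339^1 = +0.013385
d^3_{-3,-2}(2.4101) = +0.013385
Attach z-rotation phases: D = e^{-i(-3)(5.7215)}·(+0.013385)·e^{-i(-2)(4.7233)} = +0.001236+0.013328i

Re=0.0012 Im=0.0133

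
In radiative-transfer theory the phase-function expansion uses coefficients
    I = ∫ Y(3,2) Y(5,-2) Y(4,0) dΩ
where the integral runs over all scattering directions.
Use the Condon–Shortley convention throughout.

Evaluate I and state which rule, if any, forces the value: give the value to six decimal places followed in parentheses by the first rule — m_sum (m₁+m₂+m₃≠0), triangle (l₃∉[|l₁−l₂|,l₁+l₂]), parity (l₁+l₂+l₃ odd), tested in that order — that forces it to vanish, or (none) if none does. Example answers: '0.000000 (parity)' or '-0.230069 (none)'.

m-sum 0 ✓  L=12 even ✓  2≤4≤8 ✓
Π(2lᵢ+1) = 7×11×9 = 693
triangle coeff Δ(3,5,4) = 1/180180
Σ_t [1,3]: t=1:−1/576 t=2:+1/144 t=3:−1/576 = 1/288
(3j)²=20/1001 [(3 5 4; 0 0 0)], sign=+1
Σ_t [0,1]: t=0:+1/864 t=1:−1/576 = -1/1728
(3j)²=5/1287 [(3 5 4; 2 -2 0)], sign=-1
⇒ 4πI² = 100/1859
I = (-1)√(100/1859/(4π)) = -0.06542675
No selection rule forces the value: the integral is nonzero (none).

-0.065427 (none)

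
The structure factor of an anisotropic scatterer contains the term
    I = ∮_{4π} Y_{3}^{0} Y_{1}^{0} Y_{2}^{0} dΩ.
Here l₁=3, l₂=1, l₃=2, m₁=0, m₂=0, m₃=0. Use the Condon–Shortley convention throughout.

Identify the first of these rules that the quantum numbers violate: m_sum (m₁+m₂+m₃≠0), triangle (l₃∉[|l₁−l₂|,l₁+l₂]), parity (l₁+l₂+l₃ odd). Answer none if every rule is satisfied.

Σmᵢ = 0  ✓
l₃∈[|l₁−l₂|,l₁+l₂]=[2,4], have l₃=2  ✓
Σlᵢ = 6 ⇒ even  ✓

none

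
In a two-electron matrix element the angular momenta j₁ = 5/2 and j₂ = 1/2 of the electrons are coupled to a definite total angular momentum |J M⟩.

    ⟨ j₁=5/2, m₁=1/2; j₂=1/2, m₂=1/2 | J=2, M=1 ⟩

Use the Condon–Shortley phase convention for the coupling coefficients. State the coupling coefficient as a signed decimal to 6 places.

-0.577350

triangle: 1!×4!×0!/6! = 24/720
(j±m)!: 3!×2!×1!×0!×3!×1! = 72
prefactor² = (2J+1)×Δ×N² = 12
  k=1: −1/(1!×0!×1!×0!×3!×0!) = -1/6
Σ = -1/6  ⇒  CG² = 12×(-1/6)² = 1/3
CG = −√(1/3) = -0.577350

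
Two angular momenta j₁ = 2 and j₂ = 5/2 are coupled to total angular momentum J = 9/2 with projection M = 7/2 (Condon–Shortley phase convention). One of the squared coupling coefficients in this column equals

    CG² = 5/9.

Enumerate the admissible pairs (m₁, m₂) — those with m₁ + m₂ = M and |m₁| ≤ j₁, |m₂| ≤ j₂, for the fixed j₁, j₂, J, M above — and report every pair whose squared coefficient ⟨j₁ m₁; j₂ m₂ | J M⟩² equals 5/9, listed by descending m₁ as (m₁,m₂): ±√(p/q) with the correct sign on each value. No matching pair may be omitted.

Admissible pairs with m₁+m₂ = M = 7/2: (1,5/2), (2,3/2)
  (m₁,m₂)=(2,3/2): CG² = 5/9, CG = +√(5/9)   ← matches the target
  (m₁,m₂)=(1,5/2): CG² = 4/9, CG = +√(4/9)
Pairs with CG² = 5/9: (2,3/2): +√(5/9)

(2,3/2): +√(5/9)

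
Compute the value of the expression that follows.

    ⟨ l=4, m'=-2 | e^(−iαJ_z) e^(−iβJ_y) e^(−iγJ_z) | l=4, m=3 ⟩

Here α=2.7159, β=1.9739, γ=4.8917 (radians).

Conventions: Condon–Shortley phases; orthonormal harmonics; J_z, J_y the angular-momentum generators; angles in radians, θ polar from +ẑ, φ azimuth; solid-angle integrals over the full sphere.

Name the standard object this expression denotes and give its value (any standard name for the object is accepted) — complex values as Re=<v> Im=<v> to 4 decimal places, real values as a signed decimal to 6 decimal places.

Wigner D-matrix element, Re=-0.1767 Im=-0.0324

This is a Wigner D-matrix element — the rotation-matrix element ⟨l m'| R(α,β,γ) |l m⟩ in the angular-momentum basis.
D^4_{-2,3}(2.7159,1.9739,4.8917) = e^{-i·-2·2.7159}·d^4_{-2,3}(1.9739)·e^{-i·3·4.8917}. Compute d first:
Half-angle: c=0.551237, s=0.834349. N=√(2·720·5040·1)=2693.993318
k∈{5,6} keeps every argument non-negative
  k=5: (−1)^0·2693.9933/(240)·0.5512^3·0.8343^5 = +0.760219
  k=6: (−1)^1·2693.9933/(720)·0.5512^1·0.8343^7 = -0.580544
d^4_{-2,3}(1.9739) = +0.760219 -0.580544 = +0.179674
Attach z-rotation phases: D = e^{-i(-2)(2.7159)}·(+0.179674)·e^{-i(3)(4.8917)} = -0.176724-0.032428i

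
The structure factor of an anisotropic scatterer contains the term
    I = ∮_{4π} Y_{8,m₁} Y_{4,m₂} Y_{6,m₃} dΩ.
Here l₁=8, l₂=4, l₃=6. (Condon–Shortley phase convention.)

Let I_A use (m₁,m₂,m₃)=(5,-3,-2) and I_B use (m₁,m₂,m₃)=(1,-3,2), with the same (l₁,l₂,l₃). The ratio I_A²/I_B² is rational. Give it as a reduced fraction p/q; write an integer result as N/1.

l's match ⇒ only the (l;m) 3-j factors differ between A and B.
A: triangle coeff Δ(8,4,6) = 1/23279256; Σ_t [0,1]: t=0:+1/21772800 t=1:−1/19353600 = -1/174182400; (3j)²=1/3876 [(8 4 6; 5 -3 -2)], sign=-1
B: triangle coeff Δ(8,4,6) = 1/23279256; Σ_t [0,1]: t=0:+1/21772800 t=1:−1/4147200 = -17/87091200; (3j)²=119/8151 [(8 4 6; 1 -3 2)], sign=-1
I_A²/I_B² = (1/3876)/(119/8151) = 143/8092

143/8092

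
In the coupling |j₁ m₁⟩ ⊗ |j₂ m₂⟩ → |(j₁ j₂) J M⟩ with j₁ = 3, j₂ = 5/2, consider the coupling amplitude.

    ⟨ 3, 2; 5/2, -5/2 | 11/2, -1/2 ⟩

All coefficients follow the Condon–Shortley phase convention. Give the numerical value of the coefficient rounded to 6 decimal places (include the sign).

+0.113961

√[12·0!6!5!/12! · 5!1!0!5!5!6!] = √(207360000/77)
  +(−1)^0/∏(0,0,1,0,5,5)! = 1/14400  (running 1/14400)
⟨..|..⟩ = √(207360000/77)·(1/14400) = +0.113961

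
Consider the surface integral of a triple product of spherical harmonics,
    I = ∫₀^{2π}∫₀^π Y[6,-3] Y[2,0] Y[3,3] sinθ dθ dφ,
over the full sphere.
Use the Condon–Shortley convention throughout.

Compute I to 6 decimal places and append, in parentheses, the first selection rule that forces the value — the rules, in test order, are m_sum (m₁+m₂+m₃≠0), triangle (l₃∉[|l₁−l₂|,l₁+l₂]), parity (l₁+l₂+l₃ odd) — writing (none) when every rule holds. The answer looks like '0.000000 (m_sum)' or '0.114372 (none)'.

0.000000 (triangle)

triangle: need 4≤l₃≤8, have 3; I=0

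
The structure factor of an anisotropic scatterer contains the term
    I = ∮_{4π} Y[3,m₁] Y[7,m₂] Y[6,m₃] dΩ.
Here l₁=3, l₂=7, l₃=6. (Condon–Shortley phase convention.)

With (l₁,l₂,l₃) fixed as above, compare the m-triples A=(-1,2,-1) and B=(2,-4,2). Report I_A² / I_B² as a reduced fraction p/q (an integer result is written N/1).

Same 3,7,6: normalisation and zero-m 3j drop out of the ratio.
A: Δ: 4! 2! 10! / 17! → 1/2042040; sum: t=2:+1/241920 t=3:−1/103680 t=4:+1/691200 = -59/14515200; 3j²(3 7 6; -1 2 -1) = Δ·Π!·Σ² = 3481/340340  (sign +1)
B: Δ: 4! 2! 10! / 17! → 1/2042040; sum: t=0:+1/725760 t=1:−1/967680 = 1/2903040; 3j²(3 7 6; 2 -4 2) = Δ·Π!·Σ² = 5/3094  (sign +1)
I_A²/I_B² = (3481/340340)/(5/3094) = 3481/550

3481/550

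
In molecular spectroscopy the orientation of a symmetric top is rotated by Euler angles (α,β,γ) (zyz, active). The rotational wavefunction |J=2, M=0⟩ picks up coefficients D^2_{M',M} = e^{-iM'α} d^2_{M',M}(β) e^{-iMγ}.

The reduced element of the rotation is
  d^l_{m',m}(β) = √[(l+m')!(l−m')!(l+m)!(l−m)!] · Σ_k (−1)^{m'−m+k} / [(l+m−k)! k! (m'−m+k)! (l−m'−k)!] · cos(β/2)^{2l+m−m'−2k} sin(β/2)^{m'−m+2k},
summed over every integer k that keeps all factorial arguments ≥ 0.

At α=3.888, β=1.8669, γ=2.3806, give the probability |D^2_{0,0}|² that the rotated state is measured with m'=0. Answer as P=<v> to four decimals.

Split into d^2_{0,0}(β=1.8669) × two z-phases.
c=cos(1.866900/2)=0.595065, s=sin(1.866900/2)=0.803678; N=√[2·2·2·2]=4.000000
The bounds max(0,m−m')=0 and min(l+m,l−m')=2 give 3 terms
  k=0: (−1)^0·4.0000/(4)·0.5951^4·0.8037^0 = +0.125388
  k=1: (−1)^1·4.0000/(1)·0.5951^2·0.8037^2 = -0.914855
  k=2: (−1)^2·4.0000/(4)·0.5951^0·0.8037^4 = +0.417184
d^2_{0,0}(1.8669) = +0.125388 -0.914855 +0.417184 = -0.372283
|D^2_{0,0}|² = |d^2_{0,0}(β)|² = (-0.372283)² = 0.138595 (the z-rotation phases have unit modulus)

P=0.1386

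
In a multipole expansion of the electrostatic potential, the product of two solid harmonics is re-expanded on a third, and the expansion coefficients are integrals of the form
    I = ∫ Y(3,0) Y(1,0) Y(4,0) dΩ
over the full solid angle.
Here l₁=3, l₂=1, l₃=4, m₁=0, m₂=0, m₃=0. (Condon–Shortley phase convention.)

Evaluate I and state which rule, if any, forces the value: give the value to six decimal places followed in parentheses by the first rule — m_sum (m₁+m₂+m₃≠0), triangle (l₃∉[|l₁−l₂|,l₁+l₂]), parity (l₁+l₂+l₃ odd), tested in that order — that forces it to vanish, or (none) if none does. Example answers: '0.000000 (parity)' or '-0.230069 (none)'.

m-sum 0 ✓  L=8 even ✓  2≤4≤4 ✓
Π(2lᵢ+1) = 7×3×9 = 189
triangle coeff Δ(3,1,4) = 1/252
Σ_t [0,0]: t=0:+1/36 = 1/36
(3j)²=4/63 [(3 1 4; 0 0 0)], sign=+1
(m-triple is (0,0,0) — same symbol as above.)
⇒ 4πI² = 16/21
I = (+1)√(16/21/(4π)) = 0.24623252
No selection rule forces the value: the integral is nonzero (none).

0.246233 (none)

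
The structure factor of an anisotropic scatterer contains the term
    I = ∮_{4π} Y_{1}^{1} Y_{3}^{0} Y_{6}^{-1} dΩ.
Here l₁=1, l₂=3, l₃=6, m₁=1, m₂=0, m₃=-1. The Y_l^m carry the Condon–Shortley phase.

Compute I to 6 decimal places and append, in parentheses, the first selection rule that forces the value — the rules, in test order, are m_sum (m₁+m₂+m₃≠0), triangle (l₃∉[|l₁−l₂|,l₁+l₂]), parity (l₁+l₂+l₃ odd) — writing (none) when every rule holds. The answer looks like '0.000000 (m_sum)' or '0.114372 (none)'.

0.000000 (triangle)

triangle: need 2≤l₃≤4, have 6; I=0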